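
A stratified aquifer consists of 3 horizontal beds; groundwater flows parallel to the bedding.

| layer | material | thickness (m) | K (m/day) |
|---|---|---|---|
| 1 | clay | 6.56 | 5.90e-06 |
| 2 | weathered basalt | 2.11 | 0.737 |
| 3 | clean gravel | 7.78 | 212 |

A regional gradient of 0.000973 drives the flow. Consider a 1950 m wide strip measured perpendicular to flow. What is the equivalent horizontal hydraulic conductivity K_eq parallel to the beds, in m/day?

Flow is parallel to layering, so each bed carries its own Darcy discharge and the transmissivities add.
Σ(K_i·b_i) = 5.90e-06×6.56 + 0.737×2.11 + 212×7.78 = 1651 m²/day.
Total thickness b = 16.45 m, so K_eq = Σ(K_i·b_i)/b = 100.4 m/day.

100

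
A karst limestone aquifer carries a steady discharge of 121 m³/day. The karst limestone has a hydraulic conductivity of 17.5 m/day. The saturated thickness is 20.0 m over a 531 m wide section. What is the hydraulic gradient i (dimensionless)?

0.000651

Cross-sectional area A = 531 × 20.0 = 10620 m².
From Q = K·A·i, i = Q / (K·A) = 121 / (17.50 × 10620) = 0.0006511.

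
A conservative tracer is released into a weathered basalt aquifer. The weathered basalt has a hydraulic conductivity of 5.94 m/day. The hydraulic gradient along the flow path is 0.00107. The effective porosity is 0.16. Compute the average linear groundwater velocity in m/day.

0.0397

Hydraulic gradient i = 0.00107.
Darcy flux q = K · i = 5.940 × 0.001070 = 0.006356 m/day.
Seepage velocity v = q / n_e = 0.006356 / 0.16 = 0.03972 m/day.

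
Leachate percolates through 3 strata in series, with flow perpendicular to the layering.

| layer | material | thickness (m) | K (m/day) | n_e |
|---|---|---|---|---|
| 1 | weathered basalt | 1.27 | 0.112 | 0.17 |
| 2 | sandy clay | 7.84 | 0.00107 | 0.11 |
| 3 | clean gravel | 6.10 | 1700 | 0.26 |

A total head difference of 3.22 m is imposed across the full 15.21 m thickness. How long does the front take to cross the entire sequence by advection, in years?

16.6

With flow normal to the layers, continuity requires the same specific discharge q through every layer.
Σ(b_i/K_i) = 1.27/0.112 + 7.84/0.00107 + 6.10/1700 = 7338 d.
q = Δh / Σ(b_i/K_i) = 3.22 / 7338 = 0.0004388 m/day.
In each layer the seepage velocity is v_i = q/n_i, so the layer transit time is t_i = b_i·n_i / q:
  layer 1 (weathered basalt): t_1 = 1.27 × 0.17 / 0.0004388 = 492.0 d
  layer 2 (sandy clay): t_2 = 7.84 × 0.11 / 0.0004388 = 1965 d
  layer 3 (clean gravel): t_3 = 6.10 × 0.26 / 0.0004388 = 3615 d
Total t = Σ t_i = 6072 days = 16.62 years.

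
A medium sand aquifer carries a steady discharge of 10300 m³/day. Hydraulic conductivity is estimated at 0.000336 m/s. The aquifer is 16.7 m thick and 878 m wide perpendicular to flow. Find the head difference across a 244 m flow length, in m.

5.90

Convert K: 0.000336 m/s × 86400 = 29.03 m/day.
Cross-sectional area A = 878 × 16.7 = 14663 m².
From Q = K·A·i, i = Q / (K·A) = 10300 / (29.03 × 14663) = 0.02420.
Head loss Δh = i · L = 0.02420 × 244 = 5.904 m.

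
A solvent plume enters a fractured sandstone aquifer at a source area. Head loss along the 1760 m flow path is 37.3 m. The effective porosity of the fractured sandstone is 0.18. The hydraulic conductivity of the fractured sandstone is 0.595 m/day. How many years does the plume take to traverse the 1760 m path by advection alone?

Hydraulic gradient i = Δh / L = 37.3 / 1760 = 0.02119.
Darcy flux q = K · i = 0.5950 × 0.02119 = 0.01261 m/day.
Seepage velocity v = q / n_e = 0.01261 / 0.18 = 0.07006 m/day.
Travel time t = L / v = 1760 / 0.07006 = 25123 days = 68.78 years.

68.8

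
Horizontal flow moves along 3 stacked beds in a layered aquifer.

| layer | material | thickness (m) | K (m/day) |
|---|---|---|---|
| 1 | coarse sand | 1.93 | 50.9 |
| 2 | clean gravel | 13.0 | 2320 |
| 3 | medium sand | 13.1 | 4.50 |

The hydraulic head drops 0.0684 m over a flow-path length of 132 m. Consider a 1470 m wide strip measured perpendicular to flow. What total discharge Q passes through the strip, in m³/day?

23100

Flow is parallel to layering, so each bed carries its own Darcy discharge and the transmissivities add.
Σ(K_i·b_i) = 50.9×1.93 + 2320×13.0 + 4.50×13.1 = 30317 m²/day.
Hydraulic gradient i = Δh / L = 0.0684 / 132 = 0.0005182.
Q = Σ(K_i·b_i) · W · i = 30317 × 1470 × 0.0005182 = 23093 m³/day.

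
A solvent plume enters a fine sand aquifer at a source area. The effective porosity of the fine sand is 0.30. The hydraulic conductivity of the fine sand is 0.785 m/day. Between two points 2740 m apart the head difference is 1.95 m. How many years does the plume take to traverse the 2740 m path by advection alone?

Hydraulic gradient i = Δh / L = 1.95 / 2740 = 0.0007117.
Darcy flux q = K · i = 0.7850 × 0.0007117 = 0.0005587 m/day.
Seepage velocity v = q / n_e = 0.0005587 / 0.30 = 0.001862 m/day.
Travel time t = L / v = 2740 / 0.001862 = 1.471e+06 days = 4028 years.

4030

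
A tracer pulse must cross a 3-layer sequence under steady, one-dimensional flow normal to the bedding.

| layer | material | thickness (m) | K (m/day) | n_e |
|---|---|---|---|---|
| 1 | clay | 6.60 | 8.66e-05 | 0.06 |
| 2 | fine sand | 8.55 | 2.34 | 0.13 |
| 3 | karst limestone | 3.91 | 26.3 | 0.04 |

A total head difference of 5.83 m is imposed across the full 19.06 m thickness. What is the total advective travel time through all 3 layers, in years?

59.6

With flow normal to the layers, continuity requires the same specific discharge q through every layer.
Σ(b_i/K_i) = 6.60/8.66e-05 + 8.55/2.34 + 3.91/26.3 = 76216 d.
q = Δh / Σ(b_i/K_i) = 5.83 / 76216 = 7.649e-05 m/day.
In each layer the seepage velocity is v_i = q/n_i, so the layer transit time is t_i = b_i·n_i / q:
  layer 1 (clay): t_1 = 6.60 × 0.06 / 7.649e-05 = 5177 d
  layer 2 (fine sand): t_2 = 8.55 × 0.13 / 7.649e-05 = 14531 d
  layer 3 (karst limestone): t_3 = 3.91 × 0.04 / 7.649e-05 = 2045 d
Total t = Σ t_i = 21752 days = 59.55 years.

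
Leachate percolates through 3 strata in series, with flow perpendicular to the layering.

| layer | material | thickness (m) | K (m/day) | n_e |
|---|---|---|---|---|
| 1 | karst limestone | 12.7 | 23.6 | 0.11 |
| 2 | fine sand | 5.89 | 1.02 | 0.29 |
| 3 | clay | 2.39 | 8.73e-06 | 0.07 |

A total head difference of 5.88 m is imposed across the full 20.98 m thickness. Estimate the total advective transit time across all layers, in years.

417

With flow normal to the layers, continuity requires the same specific discharge q through every layer.
Σ(b_i/K_i) = 12.7/23.6 + 5.89/1.02 + 2.39/8.73e-06 = 2.738e+05 d.
q = Δh / Σ(b_i/K_i) = 5.88 / 2.738e+05 = 2.148e-05 m/day.
In each layer the seepage velocity is v_i = q/n_i, so the layer transit time is t_i = b_i·n_i / q:
  layer 1 (karst limestone): t_1 = 12.7 × 0.11 / 2.148e-05 = 65045 d
  layer 2 (fine sand): t_2 = 5.89 × 0.29 / 2.148e-05 = 79530 d
  layer 3 (clay): t_3 = 2.39 × 0.07 / 2.148e-05 = 7790 d
Total t = Σ t_i = 1.524e+05 days = 417.2 years.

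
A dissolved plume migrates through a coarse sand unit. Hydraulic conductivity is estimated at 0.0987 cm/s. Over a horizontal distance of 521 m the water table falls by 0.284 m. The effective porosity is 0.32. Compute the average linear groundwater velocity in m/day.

Convert K: 0.0987 cm/s × 864 = 85.28 m/day.
Hydraulic gradient i = Δh / L = 0.284 / 521 = 0.0005451.
Darcy flux q = K · i = 85.28 × 0.0005451 = 0.04648 m/day.
Seepage velocity v = q / n_e = 0.04648 / 0.32 = 0.1453 m/day.

0.145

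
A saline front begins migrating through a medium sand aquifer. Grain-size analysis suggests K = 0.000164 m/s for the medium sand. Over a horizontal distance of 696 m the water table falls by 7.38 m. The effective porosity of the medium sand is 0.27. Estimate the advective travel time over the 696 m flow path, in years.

Convert K: 0.000164 m/s × 86400 = 14.17 m/day.
Hydraulic gradient i = Δh / L = 7.38 / 696 = 0.01060.
Darcy flux q = K · i = 14.17 × 0.01060 = 0.1502 m/day.
Seepage velocity v = q / n_e = 0.1502 / 0.27 = 0.5565 m/day.
Travel time t = L / v = 696 / 0.5565 = 1251 days = 3.424 years.

3.42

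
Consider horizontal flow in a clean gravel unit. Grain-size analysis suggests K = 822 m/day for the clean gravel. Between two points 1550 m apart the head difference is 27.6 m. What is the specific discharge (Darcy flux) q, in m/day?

Hydraulic gradient i = Δh / L = 27.6 / 1550 = 0.01781.
Specific discharge q = K · i = 822.0 × 0.01781 = 14.64 m/day.

14.6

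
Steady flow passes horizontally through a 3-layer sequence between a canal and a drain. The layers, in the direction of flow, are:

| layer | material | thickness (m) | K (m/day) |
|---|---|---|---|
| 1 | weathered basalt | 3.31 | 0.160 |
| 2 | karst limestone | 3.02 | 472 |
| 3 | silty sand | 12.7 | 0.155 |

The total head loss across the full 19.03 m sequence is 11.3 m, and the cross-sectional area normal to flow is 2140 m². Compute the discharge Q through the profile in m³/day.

236

Flow is perpendicular to layering, so the layers act in series and the equivalent K is the thickness-weighted harmonic mean.
Total thickness L = 3.31 + 3.02 + 12.7 = 19.03 m.
Σ(b_i/K_i) = 3.31/0.160 + 3.02/472 + 12.7/0.155 = 102.6 d.
K_eq = L / Σ(b_i/K_i) = 19.03 / 102.6 = 0.1854 m/day.
Q = K_eq · A · (Δh/L) = 0.1854 × 2140 × (11.3/19.03) = 235.6 m³/day.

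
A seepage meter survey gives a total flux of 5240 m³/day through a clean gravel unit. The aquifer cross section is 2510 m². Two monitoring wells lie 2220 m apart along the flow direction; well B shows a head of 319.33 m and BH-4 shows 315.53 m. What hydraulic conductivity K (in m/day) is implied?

1220

Hydraulic gradient i = (319.33 − 315.53) / 2220 = 3.8 / 2220 = 0.001712.
From Q = K·A·i, K = Q / (A·i) = 5240 / (2510 × 0.001712) = 1220 m/day.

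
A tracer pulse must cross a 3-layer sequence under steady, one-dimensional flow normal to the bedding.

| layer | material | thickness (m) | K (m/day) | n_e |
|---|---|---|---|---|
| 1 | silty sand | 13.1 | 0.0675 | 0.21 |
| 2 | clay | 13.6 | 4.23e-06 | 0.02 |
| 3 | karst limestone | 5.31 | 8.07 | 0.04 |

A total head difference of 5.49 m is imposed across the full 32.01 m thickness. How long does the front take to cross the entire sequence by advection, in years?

With flow normal to the layers, continuity requires the same specific discharge q through every layer.
Σ(b_i/K_i) = 13.1/0.0675 + 13.6/4.23e-06 + 5.31/8.07 = 3.215e+06 d.
q = Δh / Σ(b_i/K_i) = 5.49 / 3.215e+06 = 1.707e-06 m/day.
In each layer the seepage velocity is v_i = q/n_i, so the layer transit time is t_i = b_i·n_i / q:
  layer 1 (silty sand): t_1 = 13.1 × 0.21 / 1.707e-06 = 1.611e+06 d
  layer 2 (clay): t_2 = 13.6 × 0.02 / 1.707e-06 = 1.593e+05 d
  layer 3 (karst limestone): t_3 = 5.31 × 0.04 / 1.707e-06 = 1.244e+05 d
Total t = Σ t_i = 1.895e+06 days = 5188 years.

5190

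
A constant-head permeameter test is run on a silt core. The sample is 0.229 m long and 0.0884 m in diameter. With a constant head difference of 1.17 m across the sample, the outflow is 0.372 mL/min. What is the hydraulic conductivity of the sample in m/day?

Cross-sectional area A = π·(d/2)² = π × (0.0884/2)² = 0.006138 m².
Convert discharge: 0.372 mL/min = 6.200e-09 m³/s.
Darcy's law rearranged: K = Q·L / (A·Δh) = 6.200e-09 × 0.229 / (0.006138 × 1.17) = 1.977e-07 m/s = 0.01708 m/day.

0.0171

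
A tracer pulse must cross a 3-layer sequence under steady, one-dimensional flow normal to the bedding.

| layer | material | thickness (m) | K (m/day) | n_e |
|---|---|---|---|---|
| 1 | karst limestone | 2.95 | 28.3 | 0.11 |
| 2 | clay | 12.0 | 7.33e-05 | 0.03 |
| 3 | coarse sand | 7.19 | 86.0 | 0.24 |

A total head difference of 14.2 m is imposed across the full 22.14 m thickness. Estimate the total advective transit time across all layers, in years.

With flow normal to the layers, continuity requires the same specific discharge q through every layer.
Σ(b_i/K_i) = 2.95/28.3 + 12.0/7.33e-05 + 7.19/86.0 = 1.637e+05 d.
q = Δh / Σ(b_i/K_i) = 14.2 / 1.637e+05 = 8.674e-05 m/day.
In each layer the seepage velocity is v_i = q/n_i, so the layer transit time is t_i = b_i·n_i / q:
  layer 1 (karst limestone): t_1 = 2.95 × 0.11 / 8.674e-05 = 3741 d
  layer 2 (clay): t_2 = 12.0 × 0.03 / 8.674e-05 = 4150 d
  layer 3 (coarse sand): t_3 = 7.19 × 0.24 / 8.674e-05 = 19894 d
Total t = Σ t_i = 27786 days = 76.07 years.

76.1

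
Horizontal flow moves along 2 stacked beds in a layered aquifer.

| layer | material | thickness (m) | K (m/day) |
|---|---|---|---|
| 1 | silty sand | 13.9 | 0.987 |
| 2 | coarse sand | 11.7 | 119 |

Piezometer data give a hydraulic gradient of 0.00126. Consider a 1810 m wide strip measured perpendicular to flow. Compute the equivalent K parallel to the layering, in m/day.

Flow is parallel to layering, so each bed carries its own Darcy discharge and the transmissivities add.
Σ(K_i·b_i) = 0.987×13.9 + 119×11.7 = 1406 m²/day.
Total thickness b = 25.60 m, so K_eq = Σ(K_i·b_i)/b = 54.92 m/day.

54.9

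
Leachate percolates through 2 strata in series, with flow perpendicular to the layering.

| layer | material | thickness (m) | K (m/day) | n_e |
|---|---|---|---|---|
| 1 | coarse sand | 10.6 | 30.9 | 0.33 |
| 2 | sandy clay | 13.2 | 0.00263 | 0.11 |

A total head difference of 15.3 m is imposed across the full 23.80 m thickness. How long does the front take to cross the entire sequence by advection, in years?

4.45

With flow normal to the layers, continuity requires the same specific discharge q through every layer.
Σ(b_i/K_i) = 10.6/30.9 + 13.2/0.00263 = 5019 d.
q = Δh / Σ(b_i/K_i) = 15.3 / 5019 = 0.003048 m/day.
In each layer the seepage velocity is v_i = q/n_i, so the layer transit time is t_i = b_i·n_i / q:
  layer 1 (coarse sand): t_1 = 10.6 × 0.33 / 0.003048 = 1148 d
  layer 2 (sandy clay): t_2 = 13.2 × 0.11 / 0.003048 = 476.3 d
Total t = Σ t_i = 1624 days = 4.446 years.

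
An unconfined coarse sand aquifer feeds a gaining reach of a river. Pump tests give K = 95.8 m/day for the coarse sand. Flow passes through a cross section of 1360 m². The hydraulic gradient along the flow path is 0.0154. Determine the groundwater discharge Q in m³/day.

Hydraulic gradient i = 0.0154.
Darcy's law: Q = K · A · i = 95.80 × 1360 × 0.01540 = 2006 m³/day.

2010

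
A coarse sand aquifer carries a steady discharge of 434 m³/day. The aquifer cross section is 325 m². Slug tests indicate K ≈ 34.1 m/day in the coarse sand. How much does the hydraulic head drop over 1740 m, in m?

68.1

From Q = K·A·i, i = Q / (K·A) = 434 / (34.10 × 325.0) = 0.03916.
Head loss Δh = i · L = 0.03916 × 1740 = 68.14 m.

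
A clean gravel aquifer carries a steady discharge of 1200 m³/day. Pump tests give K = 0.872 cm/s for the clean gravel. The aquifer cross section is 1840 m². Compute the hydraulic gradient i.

Convert K: 0.872 cm/s × 864 = 753.4 m/day.
From Q = K·A·i, i = Q / (K·A) = 1200 / (753.4 × 1840) = 0.0008656.

0.000866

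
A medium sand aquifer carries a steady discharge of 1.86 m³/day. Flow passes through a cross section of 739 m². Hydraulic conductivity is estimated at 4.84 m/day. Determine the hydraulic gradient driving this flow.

0.000520

From Q = K·A·i, i = Q / (K·A) = 1.86 / (4.840 × 739.0) = 0.0005200.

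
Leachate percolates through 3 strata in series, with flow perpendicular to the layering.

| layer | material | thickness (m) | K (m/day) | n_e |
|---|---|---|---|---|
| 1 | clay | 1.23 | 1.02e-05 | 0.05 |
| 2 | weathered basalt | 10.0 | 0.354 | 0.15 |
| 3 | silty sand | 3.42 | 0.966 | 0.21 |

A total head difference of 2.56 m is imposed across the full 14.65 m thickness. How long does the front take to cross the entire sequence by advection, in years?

294

With flow normal to the layers, continuity requires the same specific discharge q through every layer.
Σ(b_i/K_i) = 1.23/1.02e-05 + 10.0/0.354 + 3.42/0.966 = 1.206e+05 d.
q = Δh / Σ(b_i/K_i) = 2.56 / 1.206e+05 = 2.122e-05 m/day.
In each layer the seepage velocity is v_i = q/n_i, so the layer transit time is t_i = b_i·n_i / q:
  layer 1 (clay): t_1 = 1.23 × 0.05 / 2.122e-05 = 2898 d
  layer 2 (weathered basalt): t_2 = 10.0 × 0.15 / 2.122e-05 = 70676 d
  layer 3 (silty sand): t_3 = 3.42 × 0.21 / 2.122e-05 = 33840 d
Total t = Σ t_i = 1.074e+05 days = 294.1 years.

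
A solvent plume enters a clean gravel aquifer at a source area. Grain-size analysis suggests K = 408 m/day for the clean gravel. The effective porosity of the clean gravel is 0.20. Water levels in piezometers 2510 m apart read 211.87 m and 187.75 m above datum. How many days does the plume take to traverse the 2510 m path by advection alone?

128

Hydraulic gradient i = (211.87 − 187.75) / 2510 = 24.12 / 2510 = 0.009610.
Darcy flux q = K · i = 408.0 × 0.009610 = 3.921 m/day.
Seepage velocity v = q / n_e = 3.921 / 0.20 = 19.60 m/day.
Travel time t = L / v = 2510 / 19.60 = 128.0 days.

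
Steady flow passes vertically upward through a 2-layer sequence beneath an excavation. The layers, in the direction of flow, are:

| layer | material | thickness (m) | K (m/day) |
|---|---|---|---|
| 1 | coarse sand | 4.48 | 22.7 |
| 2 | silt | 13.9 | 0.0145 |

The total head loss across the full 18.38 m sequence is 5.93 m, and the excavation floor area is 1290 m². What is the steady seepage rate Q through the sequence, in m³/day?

7.98

Flow is perpendicular to layering, so the layers act in series and the equivalent K is the thickness-weighted harmonic mean.
Total thickness L = 4.48 + 13.9 = 18.38 m.
Σ(b_i/K_i) = 4.48/22.7 + 13.9/0.0145 = 958.8 d.
K_eq = L / Σ(b_i/K_i) = 18.38 / 958.8 = 0.01917 m/day.
Q = K_eq · A · (Δh/L) = 0.01917 × 1290 × (5.93/18.38) = 7.978 m³/day.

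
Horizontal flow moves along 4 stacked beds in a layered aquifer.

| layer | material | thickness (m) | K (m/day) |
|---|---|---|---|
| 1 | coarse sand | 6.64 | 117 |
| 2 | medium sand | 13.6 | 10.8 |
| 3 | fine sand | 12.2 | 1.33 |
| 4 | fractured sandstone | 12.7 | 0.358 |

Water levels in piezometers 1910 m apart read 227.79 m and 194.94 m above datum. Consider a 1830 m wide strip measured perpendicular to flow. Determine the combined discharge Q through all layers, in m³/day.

Flow is parallel to layering, so each bed carries its own Darcy discharge and the transmissivities add.
Σ(K_i·b_i) = 117×6.64 + 10.8×13.6 + 1.33×12.2 + 0.358×12.7 = 944.5 m²/day.
Hydraulic gradient i = (227.79 − 194.94) / 1910 = 32.85 / 1910 = 0.01720.
Q = Σ(K_i·b_i) · W · i = 944.5 × 1830 × 0.01720 = 29728 m³/day.

29700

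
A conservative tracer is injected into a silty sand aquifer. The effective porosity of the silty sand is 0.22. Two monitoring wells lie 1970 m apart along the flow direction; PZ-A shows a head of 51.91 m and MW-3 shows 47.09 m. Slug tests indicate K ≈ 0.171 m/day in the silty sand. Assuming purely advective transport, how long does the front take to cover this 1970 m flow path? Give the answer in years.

2840

Hydraulic gradient i = (51.91 − 47.09) / 1970 = 4.82 / 1970 = 0.002447.
Darcy flux q = K · i = 0.1710 × 0.002447 = 0.0004184 m/day.
Seepage velocity v = q / n_e = 0.0004184 / 0.22 = 0.001902 m/day.
Travel time t = L / v = 1970 / 0.001902 = 1.036e+06 days = 2836 years.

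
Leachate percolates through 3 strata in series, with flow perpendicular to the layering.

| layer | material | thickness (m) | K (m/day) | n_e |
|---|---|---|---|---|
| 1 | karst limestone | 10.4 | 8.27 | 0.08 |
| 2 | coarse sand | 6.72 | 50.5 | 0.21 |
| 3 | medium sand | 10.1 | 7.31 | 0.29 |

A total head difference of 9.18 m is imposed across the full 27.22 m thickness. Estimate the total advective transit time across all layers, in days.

With flow normal to the layers, continuity requires the same specific discharge q through every layer.
Σ(b_i/K_i) = 10.4/8.27 + 6.72/50.5 + 10.1/7.31 = 2.772 d.
q = Δh / Σ(b_i/K_i) = 9.18 / 2.772 = 3.311 m/day.
In each layer the seepage velocity is v_i = q/n_i, so the layer transit time is t_i = b_i·n_i / q:
  layer 1 (karst limestone): t_1 = 10.4 × 0.08 / 3.311 = 0.2513 d
  layer 2 (coarse sand): t_2 = 6.72 × 0.21 / 3.311 = 0.4262 d
  layer 3 (medium sand): t_3 = 10.1 × 0.29 / 3.311 = 0.8845 d
Total t = Σ t_i = 1.562 days.

1.56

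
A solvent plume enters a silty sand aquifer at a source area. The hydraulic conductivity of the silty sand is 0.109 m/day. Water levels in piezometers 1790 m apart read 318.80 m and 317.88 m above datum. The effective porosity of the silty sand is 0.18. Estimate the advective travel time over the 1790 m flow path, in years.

Hydraulic gradient i = (318.80 − 317.88) / 1790 = 0.92 / 1790 = 0.0005140.
Darcy flux q = K · i = 0.1090 × 0.0005140 = 5.602e-05 m/day.
Seepage velocity v = q / n_e = 5.602e-05 / 0.18 = 0.0003112 m/day.
Travel time t = L / v = 1790 / 0.0003112 = 5.751e+06 days = 15746 years.

15700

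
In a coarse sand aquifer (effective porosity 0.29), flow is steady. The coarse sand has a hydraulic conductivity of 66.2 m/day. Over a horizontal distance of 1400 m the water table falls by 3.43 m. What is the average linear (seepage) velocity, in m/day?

0.559

Hydraulic gradient i = Δh / L = 3.43 / 1400 = 0.002450.
Darcy flux q = K · i = 66.20 × 0.002450 = 0.1622 m/day.
Seepage velocity v = q / n_e = 0.1622 / 0.29 = 0.5593 m/day.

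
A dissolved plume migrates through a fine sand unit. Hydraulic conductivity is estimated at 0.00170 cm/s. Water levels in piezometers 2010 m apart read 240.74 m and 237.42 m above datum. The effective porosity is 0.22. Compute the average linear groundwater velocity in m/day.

0.0110

Convert K: 0.00170 cm/s × 864 = 1.469 m/day.
Hydraulic gradient i = (240.74 − 237.42) / 2010 = 3.32 / 2010 = 0.001652.
Darcy flux q = K · i = 1.469 × 0.001652 = 0.002426 m/day.
Seepage velocity v = q / n_e = 0.002426 / 0.22 = 0.01103 m/day.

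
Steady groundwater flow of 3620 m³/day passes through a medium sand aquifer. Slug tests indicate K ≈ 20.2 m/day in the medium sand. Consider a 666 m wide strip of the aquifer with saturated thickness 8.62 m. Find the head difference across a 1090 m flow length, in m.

34.0

Cross-sectional area A = 666 × 8.62 = 5741 m².
From Q = K·A·i, i = Q / (K·A) = 3620 / (20.20 × 5741) = 0.03122.
Head loss Δh = i · L = 0.03122 × 1090 = 34.03 m.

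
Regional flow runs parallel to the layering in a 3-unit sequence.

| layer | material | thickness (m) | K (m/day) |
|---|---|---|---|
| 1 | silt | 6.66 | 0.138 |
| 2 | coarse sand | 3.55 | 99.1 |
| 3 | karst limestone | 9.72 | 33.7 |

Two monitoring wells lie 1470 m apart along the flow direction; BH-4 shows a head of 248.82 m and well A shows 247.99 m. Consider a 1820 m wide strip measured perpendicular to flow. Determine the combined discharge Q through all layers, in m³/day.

Flow is parallel to layering, so each bed carries its own Darcy discharge and the transmissivities add.
Σ(K_i·b_i) = 0.138×6.66 + 99.1×3.55 + 33.7×9.72 = 680.3 m²/day.
Hydraulic gradient i = (248.82 − 247.99) / 1470 = 0.83 / 1470 = 0.0005646.
Q = Σ(K_i·b_i) · W · i = 680.3 × 1820 × 0.0005646 = 699.1 m³/day.

699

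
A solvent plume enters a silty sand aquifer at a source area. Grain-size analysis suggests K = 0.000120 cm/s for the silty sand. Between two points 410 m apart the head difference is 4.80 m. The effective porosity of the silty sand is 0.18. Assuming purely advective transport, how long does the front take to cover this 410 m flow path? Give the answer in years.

Convert K: 0.000120 cm/s × 864 = 0.1037 m/day.
Hydraulic gradient i = Δh / L = 4.80 / 410 = 0.01171.
Darcy flux q = K · i = 0.1037 × 0.01171 = 0.001214 m/day.
Seepage velocity v = q / n_e = 0.001214 / 0.18 = 0.006743 m/day.
Travel time t = L / v = 410 / 0.006743 = 60800 days = 166.5 years.

166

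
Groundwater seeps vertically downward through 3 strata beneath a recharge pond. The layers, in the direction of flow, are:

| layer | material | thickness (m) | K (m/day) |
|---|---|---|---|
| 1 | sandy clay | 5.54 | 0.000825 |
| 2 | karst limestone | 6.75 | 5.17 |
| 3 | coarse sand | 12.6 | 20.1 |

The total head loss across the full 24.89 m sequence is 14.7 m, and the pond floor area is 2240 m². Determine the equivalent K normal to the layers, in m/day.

Flow is perpendicular to layering, so the layers act in series and the equivalent K is the thickness-weighted harmonic mean.
Total thickness L = 5.54 + 6.75 + 12.6 = 24.89 m.
Σ(b_i/K_i) = 5.54/0.000825 + 6.75/5.17 + 12.6/20.1 = 6717 d.
K_eq = L / Σ(b_i/K_i) = 24.89 / 6717 = 0.003705 m/day.

0.00371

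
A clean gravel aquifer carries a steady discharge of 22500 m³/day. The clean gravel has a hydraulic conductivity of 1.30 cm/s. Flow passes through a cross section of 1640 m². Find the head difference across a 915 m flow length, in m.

11.2

Convert K: 1.30 cm/s × 864 = 1123 m/day.
From Q = K·A·i, i = Q / (K·A) = 22500 / (1123 × 1640) = 0.01221.
Head loss Δh = i · L = 0.01221 × 915 = 11.18 m.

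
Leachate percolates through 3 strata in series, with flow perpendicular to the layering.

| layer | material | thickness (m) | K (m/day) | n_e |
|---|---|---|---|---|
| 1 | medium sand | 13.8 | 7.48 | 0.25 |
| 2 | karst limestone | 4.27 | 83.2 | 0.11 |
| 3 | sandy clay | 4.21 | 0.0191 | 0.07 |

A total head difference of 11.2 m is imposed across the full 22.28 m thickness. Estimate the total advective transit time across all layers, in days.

With flow normal to the layers, continuity requires the same specific discharge q through every layer.
Σ(b_i/K_i) = 13.8/7.48 + 4.27/83.2 + 4.21/0.0191 = 222.3 d.
q = Δh / Σ(b_i/K_i) = 11.2 / 222.3 = 0.05038 m/day.
In each layer the seepage velocity is v_i = q/n_i, so the layer transit time is t_i = b_i·n_i / q:
  layer 1 (medium sand): t_1 = 13.8 × 0.25 / 0.05038 = 68.48 d
  layer 2 (karst limestone): t_2 = 4.27 × 0.11 / 0.05038 = 9.323 d
  layer 3 (sandy clay): t_3 = 4.21 × 0.07 / 0.05038 = 5.850 d
Total t = Σ t_i = 83.65 days.

83.7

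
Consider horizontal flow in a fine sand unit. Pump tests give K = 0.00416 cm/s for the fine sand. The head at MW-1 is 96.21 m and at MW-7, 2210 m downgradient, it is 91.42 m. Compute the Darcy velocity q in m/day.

0.00779

Convert K: 0.00416 cm/s × 864 = 3.594 m/day.
Hydraulic gradient i = (96.21 − 91.42) / 2210 = 4.79 / 2210 = 0.002167.
Specific discharge q = K · i = 3.594 × 0.002167 = 0.007790 m/day.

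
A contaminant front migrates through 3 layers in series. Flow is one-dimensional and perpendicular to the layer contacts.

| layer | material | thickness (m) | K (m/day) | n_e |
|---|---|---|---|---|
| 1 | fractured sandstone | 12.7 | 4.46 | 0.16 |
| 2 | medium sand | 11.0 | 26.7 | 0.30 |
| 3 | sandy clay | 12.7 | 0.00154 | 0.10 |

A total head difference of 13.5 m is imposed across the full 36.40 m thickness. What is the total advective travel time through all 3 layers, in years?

11.0

With flow normal to the layers, continuity requires the same specific discharge q through every layer.
Σ(b_i/K_i) = 12.7/4.46 + 11.0/26.7 + 12.7/0.00154 = 8250 d.
q = Δh / Σ(b_i/K_i) = 13.5 / 8250 = 0.001636 m/day.
In each layer the seepage velocity is v_i = q/n_i, so the layer transit time is t_i = b_i·n_i / q:
  layer 1 (fractured sandstone): t_1 = 12.7 × 0.16 / 0.001636 = 1242 d
  layer 2 (medium sand): t_2 = 11.0 × 0.30 / 0.001636 = 2017 d
  layer 3 (sandy clay): t_3 = 12.7 × 0.10 / 0.001636 = 776.1 d
Total t = Σ t_i = 4035 days = 11.05 years.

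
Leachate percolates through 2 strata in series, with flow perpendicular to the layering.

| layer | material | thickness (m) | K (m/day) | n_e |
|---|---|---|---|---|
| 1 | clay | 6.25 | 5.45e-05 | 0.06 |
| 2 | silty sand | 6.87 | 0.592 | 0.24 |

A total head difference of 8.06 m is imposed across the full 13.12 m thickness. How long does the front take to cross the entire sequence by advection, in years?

With flow normal to the layers, continuity requires the same specific discharge q through every layer.
Σ(b_i/K_i) = 6.25/5.45e-05 + 6.87/0.592 = 1.147e+05 d.
q = Δh / Σ(b_i/K_i) = 8.06 / 1.147e+05 = 7.028e-05 m/day.
In each layer the seepage velocity is v_i = q/n_i, so the layer transit time is t_i = b_i·n_i / q:
  layer 1 (clay): t_1 = 6.25 × 0.06 / 7.028e-05 = 5336 d
  layer 2 (silty sand): t_2 = 6.87 × 0.24 / 7.028e-05 = 23462 d
Total t = Σ t_i = 28798 days = 78.84 years.

78.8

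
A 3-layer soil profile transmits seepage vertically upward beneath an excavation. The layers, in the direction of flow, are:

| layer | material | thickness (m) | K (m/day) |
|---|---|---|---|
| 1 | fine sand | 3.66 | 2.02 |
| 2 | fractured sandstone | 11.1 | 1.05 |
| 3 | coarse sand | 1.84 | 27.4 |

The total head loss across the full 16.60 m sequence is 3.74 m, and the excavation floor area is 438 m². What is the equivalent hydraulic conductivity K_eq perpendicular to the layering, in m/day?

1.33

Flow is perpendicular to layering, so the layers act in series and the equivalent K is the thickness-weighted harmonic mean.
Total thickness L = 3.66 + 11.1 + 1.84 = 16.60 m.
Σ(b_i/K_i) = 3.66/2.02 + 11.1/1.05 + 1.84/27.4 = 12.45 d.
K_eq = L / Σ(b_i/K_i) = 16.60 / 12.45 = 1.333 m/day.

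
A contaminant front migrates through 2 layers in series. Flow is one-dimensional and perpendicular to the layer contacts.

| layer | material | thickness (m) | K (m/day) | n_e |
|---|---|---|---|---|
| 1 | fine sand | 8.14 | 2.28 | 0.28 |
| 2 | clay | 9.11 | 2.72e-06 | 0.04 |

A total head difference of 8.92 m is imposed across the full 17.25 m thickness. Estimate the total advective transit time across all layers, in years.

With flow normal to the layers, continuity requires the same specific discharge q through every layer.
Σ(b_i/K_i) = 8.14/2.28 + 9.11/2.72e-06 = 3.349e+06 d.
q = Δh / Σ(b_i/K_i) = 8.92 / 3.349e+06 = 2.663e-06 m/day.
In each layer the seepage velocity is v_i = q/n_i, so the layer transit time is t_i = b_i·n_i / q:
  layer 1 (fine sand): t_1 = 8.14 × 0.28 / 2.663e-06 = 8.558e+05 d
  layer 2 (clay): t_2 = 9.11 × 0.04 / 2.663e-06 = 1.368e+05 d
Total t = Σ t_i = 9.926e+05 days = 2718 years.

2720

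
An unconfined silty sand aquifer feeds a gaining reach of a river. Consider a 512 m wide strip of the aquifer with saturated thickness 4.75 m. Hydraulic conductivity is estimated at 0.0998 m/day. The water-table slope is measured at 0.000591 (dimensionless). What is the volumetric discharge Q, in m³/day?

0.143

Cross-sectional area A = 512 × 4.75 = 2432 m².
Hydraulic gradient i = 0.000591.
Darcy's law: Q = K · A · i = 0.09980 × 2432 × 0.0005910 = 0.1434 m³/day.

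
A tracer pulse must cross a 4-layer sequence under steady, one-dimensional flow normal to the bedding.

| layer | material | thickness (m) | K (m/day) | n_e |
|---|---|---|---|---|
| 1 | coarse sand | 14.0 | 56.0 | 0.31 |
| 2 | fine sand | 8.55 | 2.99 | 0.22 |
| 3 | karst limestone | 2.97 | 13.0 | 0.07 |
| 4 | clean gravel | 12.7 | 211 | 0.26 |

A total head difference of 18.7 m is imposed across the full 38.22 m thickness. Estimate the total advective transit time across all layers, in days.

With flow normal to the layers, continuity requires the same specific discharge q through every layer.
Σ(b_i/K_i) = 14.0/56.0 + 8.55/2.99 + 2.97/13.0 + 12.7/211 = 3.398 d.
q = Δh / Σ(b_i/K_i) = 18.7 / 3.398 = 5.503 m/day.
In each layer the seepage velocity is v_i = q/n_i, so the layer transit time is t_i = b_i·n_i / q:
  layer 1 (coarse sand): t_1 = 14.0 × 0.31 / 5.503 = 0.7887 d
  layer 2 (fine sand): t_2 = 8.55 × 0.22 / 5.503 = 0.3418 d
  layer 3 (karst limestone): t_3 = 2.97 × 0.07 / 5.503 = 0.03778 d
  layer 4 (clean gravel): t_4 = 12.7 × 0.26 / 5.503 = 0.6000 d
Total t = Σ t_i = 1.768 days.

1.77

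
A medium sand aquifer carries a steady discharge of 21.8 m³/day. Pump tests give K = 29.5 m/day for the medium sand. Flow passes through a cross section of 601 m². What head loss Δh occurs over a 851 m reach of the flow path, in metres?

From Q = K·A·i, i = Q / (K·A) = 21.8 / (29.50 × 601.0) = 0.001230.
Head loss Δh = i · L = 0.001230 × 851 = 1.046 m.

1.05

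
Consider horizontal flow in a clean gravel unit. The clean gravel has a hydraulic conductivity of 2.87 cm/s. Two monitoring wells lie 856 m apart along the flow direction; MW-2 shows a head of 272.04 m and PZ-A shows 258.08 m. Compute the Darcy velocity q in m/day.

Convert K: 2.87 cm/s × 864 = 2480 m/day.
Hydraulic gradient i = (272.04 − 258.08) / 856 = 13.96 / 856 = 0.01631.
Specific discharge q = K · i = 2480 × 0.01631 = 40.44 m/day.

40.4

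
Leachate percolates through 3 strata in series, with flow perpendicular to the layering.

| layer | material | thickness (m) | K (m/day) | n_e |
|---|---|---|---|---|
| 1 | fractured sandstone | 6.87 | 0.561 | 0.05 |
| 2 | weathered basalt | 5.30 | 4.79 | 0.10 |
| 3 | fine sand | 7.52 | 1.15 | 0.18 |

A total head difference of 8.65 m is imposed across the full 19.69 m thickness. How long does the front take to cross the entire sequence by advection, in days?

With flow normal to the layers, continuity requires the same specific discharge q through every layer.
Σ(b_i/K_i) = 6.87/0.561 + 5.30/4.79 + 7.52/1.15 = 19.89 d.
q = Δh / Σ(b_i/K_i) = 8.65 / 19.89 = 0.4349 m/day.
In each layer the seepage velocity is v_i = q/n_i, so the layer transit time is t_i = b_i·n_i / q:
  layer 1 (fractured sandstone): t_1 = 6.87 × 0.05 / 0.4349 = 0.7899 d
  layer 2 (weathered basalt): t_2 = 5.30 × 0.10 / 0.4349 = 1.219 d
  layer 3 (fine sand): t_3 = 7.52 × 0.18 / 0.4349 = 3.113 d
Total t = Σ t_i = 5.121 days.

5.12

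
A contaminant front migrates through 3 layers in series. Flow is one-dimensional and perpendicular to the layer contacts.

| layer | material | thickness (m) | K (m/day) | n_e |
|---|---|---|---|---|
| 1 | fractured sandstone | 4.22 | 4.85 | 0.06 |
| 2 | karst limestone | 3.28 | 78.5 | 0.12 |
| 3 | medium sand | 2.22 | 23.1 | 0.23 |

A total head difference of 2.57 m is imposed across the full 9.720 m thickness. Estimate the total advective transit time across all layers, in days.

0.454

With flow normal to the layers, continuity requires the same specific discharge q through every layer.
Σ(b_i/K_i) = 4.22/4.85 + 3.28/78.5 + 2.22/23.1 = 1.008 d.
q = Δh / Σ(b_i/K_i) = 2.57 / 1.008 = 2.550 m/day.
In each layer the seepage velocity is v_i = q/n_i, so the layer transit time is t_i = b_i·n_i / q:
  layer 1 (fractured sandstone): t_1 = 4.22 × 0.06 / 2.550 = 0.09931 d
  layer 2 (karst limestone): t_2 = 3.28 × 0.12 / 2.550 = 0.1544 d
  layer 3 (medium sand): t_3 = 2.22 × 0.23 / 2.550 = 0.2003 d
Total t = Σ t_i = 0.4539 days.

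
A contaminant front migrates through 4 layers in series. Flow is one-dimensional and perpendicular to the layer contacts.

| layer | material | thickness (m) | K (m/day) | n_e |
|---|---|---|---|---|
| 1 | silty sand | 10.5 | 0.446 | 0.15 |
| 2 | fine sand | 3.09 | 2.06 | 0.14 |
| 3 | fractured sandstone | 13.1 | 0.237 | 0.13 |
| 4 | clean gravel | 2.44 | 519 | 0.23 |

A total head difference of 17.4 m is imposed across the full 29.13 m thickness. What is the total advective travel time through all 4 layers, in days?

19.7

With flow normal to the layers, continuity requires the same specific discharge q through every layer.
Σ(b_i/K_i) = 10.5/0.446 + 3.09/2.06 + 13.1/0.237 + 2.44/519 = 80.32 d.
q = Δh / Σ(b_i/K_i) = 17.4 / 80.32 = 0.2166 m/day.
In each layer the seepage velocity is v_i = q/n_i, so the layer transit time is t_i = b_i·n_i / q:
  layer 1 (silty sand): t_1 = 10.5 × 0.15 / 0.2166 = 7.270 d
  layer 2 (fine sand): t_2 = 3.09 × 0.14 / 0.2166 = 1.997 d
  layer 3 (fractured sandstone): t_3 = 13.1 × 0.13 / 0.2166 = 7.861 d
  layer 4 (clean gravel): t_4 = 2.44 × 0.23 / 0.2166 = 2.591 d
Total t = Σ t_i = 19.72 days.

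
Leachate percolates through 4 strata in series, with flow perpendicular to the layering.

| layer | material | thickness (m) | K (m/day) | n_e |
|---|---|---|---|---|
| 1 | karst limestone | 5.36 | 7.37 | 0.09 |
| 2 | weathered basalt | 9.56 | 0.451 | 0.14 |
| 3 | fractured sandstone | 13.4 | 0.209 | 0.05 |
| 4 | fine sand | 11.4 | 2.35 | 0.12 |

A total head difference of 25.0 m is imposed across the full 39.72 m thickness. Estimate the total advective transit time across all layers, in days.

With flow normal to the layers, continuity requires the same specific discharge q through every layer.
Σ(b_i/K_i) = 5.36/7.37 + 9.56/0.451 + 13.4/0.209 + 11.4/2.35 = 90.89 d.
q = Δh / Σ(b_i/K_i) = 25.0 / 90.89 = 0.2751 m/day.
In each layer the seepage velocity is v_i = q/n_i, so the layer transit time is t_i = b_i·n_i / q:
  layer 1 (karst limestone): t_1 = 5.36 × 0.09 / 0.2751 = 1.754 d
  layer 2 (weathered basalt): t_2 = 9.56 × 0.14 / 0.2751 = 4.866 d
  layer 3 (fractured sandstone): t_3 = 13.4 × 0.05 / 0.2751 = 2.436 d
  layer 4 (fine sand): t_4 = 11.4 × 0.12 / 0.2751 = 4.974 d
Total t = Σ t_i = 14.03 days.

14.0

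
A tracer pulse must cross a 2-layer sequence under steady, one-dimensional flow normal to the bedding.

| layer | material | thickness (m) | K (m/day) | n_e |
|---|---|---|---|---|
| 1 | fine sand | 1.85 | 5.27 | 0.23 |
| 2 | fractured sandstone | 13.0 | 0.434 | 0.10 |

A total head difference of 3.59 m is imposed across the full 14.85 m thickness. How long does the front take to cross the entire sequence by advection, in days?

With flow normal to the layers, continuity requires the same specific discharge q through every layer.
Σ(b_i/K_i) = 1.85/5.27 + 13.0/0.434 = 30.30 d.
q = Δh / Σ(b_i/K_i) = 3.59 / 30.30 = 0.1185 m/day.
In each layer the seepage velocity is v_i = q/n_i, so the layer transit time is t_i = b_i·n_i / q:
  layer 1 (fine sand): t_1 = 1.85 × 0.23 / 0.1185 = 3.592 d
  layer 2 (fractured sandstone): t_2 = 13.0 × 0.10 / 0.1185 = 10.97 d
Total t = Σ t_i = 14.57 days.

14.6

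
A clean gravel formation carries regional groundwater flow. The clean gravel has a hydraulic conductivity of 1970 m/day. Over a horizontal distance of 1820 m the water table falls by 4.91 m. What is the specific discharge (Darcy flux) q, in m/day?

Hydraulic gradient i = Δh / L = 4.91 / 1820 = 0.002698.
Specific discharge q = K · i = 1970 × 0.002698 = 5.315 m/day.

5.31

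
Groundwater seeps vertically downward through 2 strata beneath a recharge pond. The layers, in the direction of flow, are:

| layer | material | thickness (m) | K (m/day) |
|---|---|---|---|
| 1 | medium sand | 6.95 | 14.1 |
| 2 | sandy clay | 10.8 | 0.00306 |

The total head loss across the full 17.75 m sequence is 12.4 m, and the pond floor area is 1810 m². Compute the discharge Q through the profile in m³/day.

6.36

Flow is perpendicular to layering, so the layers act in series and the equivalent K is the thickness-weighted harmonic mean.
Total thickness L = 6.95 + 10.8 = 17.75 m.
Σ(b_i/K_i) = 6.95/14.1 + 10.8/0.00306 = 3530 d.
K_eq = L / Σ(b_i/K_i) = 17.75 / 3530 = 0.005028 m/day.
Q = K_eq · A · (Δh/L) = 0.005028 × 1810 × (12.4/17.75) = 6.358 m³/day.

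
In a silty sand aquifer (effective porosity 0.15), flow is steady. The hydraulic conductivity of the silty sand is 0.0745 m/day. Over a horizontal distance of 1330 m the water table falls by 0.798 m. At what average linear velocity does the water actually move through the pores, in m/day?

0.000298

Hydraulic gradient i = Δh / L = 0.798 / 1330 = 0.0006000.
Darcy flux q = K · i = 0.07450 × 0.0006000 = 4.470e-05 m/day.
Seepage velocity v = q / n_e = 4.470e-05 / 0.15 = 0.0002980 m/day.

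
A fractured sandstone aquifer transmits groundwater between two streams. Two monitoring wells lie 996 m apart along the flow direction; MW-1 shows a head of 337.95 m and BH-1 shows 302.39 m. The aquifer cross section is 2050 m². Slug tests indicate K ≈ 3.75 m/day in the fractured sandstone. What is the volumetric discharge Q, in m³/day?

Hydraulic gradient i = (337.95 − 302.39) / 996 = 35.56 / 996 = 0.03570.
Darcy's law: Q = K · A · i = 3.750 × 2050 × 0.03570 = 274.5 m³/day.

274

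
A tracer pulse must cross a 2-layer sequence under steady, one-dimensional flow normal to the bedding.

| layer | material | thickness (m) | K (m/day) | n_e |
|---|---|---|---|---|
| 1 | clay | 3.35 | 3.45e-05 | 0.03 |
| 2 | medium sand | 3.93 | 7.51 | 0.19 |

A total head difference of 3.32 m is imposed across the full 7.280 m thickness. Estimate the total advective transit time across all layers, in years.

67.8

With flow normal to the layers, continuity requires the same specific discharge q through every layer.
Σ(b_i/K_i) = 3.35/3.45e-05 + 3.93/7.51 = 97102 d.
q = Δh / Σ(b_i/K_i) = 3.32 / 97102 = 3.419e-05 m/day.
In each layer the seepage velocity is v_i = q/n_i, so the layer transit time is t_i = b_i·n_i / q:
  layer 1 (clay): t_1 = 3.35 × 0.03 / 3.419e-05 = 2939 d
  layer 2 (medium sand): t_2 = 3.93 × 0.19 / 3.419e-05 = 21839 d
Total t = Σ t_i = 24779 days = 67.84 years.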